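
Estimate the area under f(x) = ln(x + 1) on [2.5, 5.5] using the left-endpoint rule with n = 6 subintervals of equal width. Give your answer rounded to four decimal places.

Δx = (5.5 − 2.5)/6 = 0.5.
Left endpoints: 2.5, 3, 3.5, 4, 4.5, 5.
f(2.5) ≈ 1.2528, f(3) ≈ 1.3863, f(3.5) ≈ 1.5041, f(4) ≈ 1.6094, f(4.5) ≈ 1.7047, f(5) ≈ 1.7918.
Sum = Δx · [f(2.5) + f(3) + f(3.5) + ...].
Sum ≈ 4.6245.

4.6245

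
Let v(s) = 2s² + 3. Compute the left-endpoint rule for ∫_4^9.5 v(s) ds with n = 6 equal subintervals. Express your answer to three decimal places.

478.895

Δs = (9.5 − 4)/6 = 11/12.
Left endpoints: 4, 59/12, 35/6, 6.75, 23/3, 103/12.
v(4) = 35, v(59/12) = 3697/72, v(35/6) = 1279/18, v(6.75) = 94.125, v(23/3) = 1085/9, v(103/12) = 10825/72.
Sum = Δs · [v(4) + v(59/12) + v(35/6) + ...].
Sum ≈ 478.895.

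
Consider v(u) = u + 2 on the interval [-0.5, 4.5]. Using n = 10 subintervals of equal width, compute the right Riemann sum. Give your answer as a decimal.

Δu = (4.5 − (-0.5))/10 = 0.5.
Right endpoints: 0, 0.5, 1, 1.5, 2, 2.5, 3, 3.5, 4, 4.5.
v(0) = 2, v(0.5) = 2.5, v(1) = 3, v(1.5) = 3.5, v(2) = 4, v(2.5) = 4.5, v(3) = 5, v(3.5) = 5.5, v(4) = 6, v(4.5) = 6.5.
Sum = Δu · [v(0) + v(0.5) + v(1) + ...].
Sum = 21.25.

21.25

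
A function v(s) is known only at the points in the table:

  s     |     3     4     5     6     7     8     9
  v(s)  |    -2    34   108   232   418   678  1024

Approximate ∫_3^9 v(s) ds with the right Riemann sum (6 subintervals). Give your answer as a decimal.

2494

Δs = 1.
Sum = 1·[34 + 108 + 232 + 418 + 678 + 1024] = 2494.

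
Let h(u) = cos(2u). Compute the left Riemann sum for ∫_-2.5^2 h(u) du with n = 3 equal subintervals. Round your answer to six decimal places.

0.611726

Δu = (2 − (-2.5))/3 = 1.5.
Left endpoints: -2.5, -1, 0.5.
h(-2.5) ≈ 0.283662, h(-1) ≈ -0.416147, h(0.5) ≈ 0.540302.
Sum = Δu · [h(-2.5) + h(-1) + h(0.5)].
Sum ≈ 0.611726.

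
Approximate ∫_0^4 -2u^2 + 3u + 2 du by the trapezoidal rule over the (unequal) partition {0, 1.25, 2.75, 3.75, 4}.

Subinterval widths: 1.25, 1.5, 1, 0.25.
f(0) = 2, f(1.25) = 2.625, f(2.75) = -4.875, f(3.75) = -14.875, f(4) = -18.
On each subinterval the trapezoid contributes (Δu_i/2)·[f(u_{i-1}) + f(u_i)].
Sum = -12.78125.

-12.78125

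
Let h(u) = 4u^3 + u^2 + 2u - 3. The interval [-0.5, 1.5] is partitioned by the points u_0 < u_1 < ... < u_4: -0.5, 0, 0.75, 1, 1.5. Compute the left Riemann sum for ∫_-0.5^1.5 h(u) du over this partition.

Subinterval widths: 0.5, 0.75, 0.25, 0.5.
Left endpoints: -0.5, 0, 0.75, 1.
h(-0.5) = -4.25, h(0) = -3, h(0.75) = 0.75, h(1) = 4.
Sum = Σ Δu_i · h(u_i).
Sum = -2.1875.

-2.1875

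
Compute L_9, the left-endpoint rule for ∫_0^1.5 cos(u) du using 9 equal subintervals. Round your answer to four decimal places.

Δu = (1.5 − 0)/9 = 1/6.
Left endpoints: 0, 1/6, 1/3, 0.5, 2/3, 5/6, 1, 7/6, 4/3.
f(0) ≈ 1.0000, f(1/6) ≈ 0.9861, f(1/3) ≈ 0.9450, f(0.5) ≈ 0.8776, f(2/3) ≈ 0.7859, f(5/6) ≈ 0.6724, f(1) ≈ 0.5403, f(7/6) ≈ 0.3932, f(4/3) ≈ 0.2352.
Sum = Δu · [f(0) + f(1/6) + f(1/3) + ...].
Sum ≈ 1.0726.

1.0726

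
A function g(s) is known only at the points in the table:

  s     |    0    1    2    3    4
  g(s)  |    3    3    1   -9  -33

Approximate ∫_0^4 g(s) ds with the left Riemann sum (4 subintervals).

Δs = 1.
Sum = 1·[3 + 3 + 1 + (-9)] = -2.

-2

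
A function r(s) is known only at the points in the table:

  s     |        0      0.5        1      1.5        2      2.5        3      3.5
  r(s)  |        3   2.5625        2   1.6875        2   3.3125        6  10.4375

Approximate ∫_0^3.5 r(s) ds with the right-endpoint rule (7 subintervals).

Δs = 0.5.
Sum = 0.5·[2.5625 + 2 + 1.6875 + 2 + 3.3125 + 6 + 10.4375] = 14.

14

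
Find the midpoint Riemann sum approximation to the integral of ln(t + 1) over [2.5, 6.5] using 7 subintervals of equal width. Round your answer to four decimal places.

Δt = (6.5 − 2.5)/7 = 4/7.
Midpoints: 39/14, 47/14, 55/14, 4.5, 71/14, 79/14, 87/14.
f(39/14) ≈ 1.3312, f(47/14) ≈ 1.4718, f(55/14) ≈ 1.5950, f(4.5) ≈ 1.7047, f(71/14) ≈ 1.8036, f(79/14) ≈ 1.8935, f(87/14) ≈ 1.9761.
Sum = Δt · [f(39/14) + f(47/14) + f(55/14) + ...].
Sum ≈ 6.7292.

6.7292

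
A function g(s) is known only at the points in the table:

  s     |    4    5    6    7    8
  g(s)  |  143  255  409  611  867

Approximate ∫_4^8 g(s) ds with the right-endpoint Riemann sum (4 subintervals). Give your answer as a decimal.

2142

Δs = 1.
Sum = 1·[255 + 409 + 611 + 867] = 2142.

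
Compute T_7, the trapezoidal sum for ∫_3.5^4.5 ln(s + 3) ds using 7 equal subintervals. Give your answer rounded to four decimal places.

1.9450

Δs = (4.5 − 3.5)/7 = 1/7.
f(3.5) ≈ 1.8718, f(51/14) ≈ 1.8935, f(53/14) ≈ 1.9148, f(55/14) ≈ 1.9357, f(57/14) ≈ 1.9561, f(59/14) ≈ 1.9761, f(61/14) ≈ 1.9957, f(4.5) ≈ 2.0149.
T_7 = (Δs/2)·[f(s_0) + 2f(s_1) + ... + 2f(s_{6}) + f(s_7)].
Sum ≈ 1.9450.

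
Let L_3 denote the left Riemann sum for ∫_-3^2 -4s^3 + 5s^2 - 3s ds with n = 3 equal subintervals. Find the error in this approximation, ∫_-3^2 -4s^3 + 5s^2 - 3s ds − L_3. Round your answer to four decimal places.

-175.4630

Exact integral: ∫_-3^2 f(s) ds ≈ 130.833333.
L_3 ≈ 306.296296.
Error ≈ 130.833333 − 306.296296 ≈ -175.4630.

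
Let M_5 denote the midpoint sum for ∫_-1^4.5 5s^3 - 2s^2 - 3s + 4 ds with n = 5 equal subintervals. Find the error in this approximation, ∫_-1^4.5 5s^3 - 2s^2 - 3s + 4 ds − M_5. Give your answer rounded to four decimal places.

13.4486

Exact integral: ∫_-1^4.5 f(s) ds ≈ 443.036458.
M_5 = 429.5878125.
Error ≈ 443.036458 − 429.5878125 ≈ 13.4486.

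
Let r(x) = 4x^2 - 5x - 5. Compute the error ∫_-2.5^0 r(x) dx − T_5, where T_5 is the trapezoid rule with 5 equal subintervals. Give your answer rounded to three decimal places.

Exact integral: ∫_-2.5^0 r(x) dx ≈ 23.95833.
T_5 = 24.375.
Error ≈ 23.95833 − 24.375 ≈ -0.417.

-0.417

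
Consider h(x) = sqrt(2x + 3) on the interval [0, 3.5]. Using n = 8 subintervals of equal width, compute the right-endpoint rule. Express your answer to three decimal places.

9.118

Δx = (3.5 − 0)/8 = 0.4375.
Right endpoints: 0.4375, 0.875, 1.3125, 1.75, 2.1875, 2.625, 3.0625, 3.5.
h(0.4375) ≈ 1.969, h(0.875) ≈ 2.179, h(1.3125) ≈ 2.372, h(1.75) ≈ 2.550, h(2.1875) ≈ 2.716, h(2.625) ≈ 2.872, h(3.0625) ≈ 3.021, h(3.5) ≈ 3.162.
Sum = Δx · [h(0.4375) + h(0.875) + h(1.3125) + ...].
Sum ≈ 9.118.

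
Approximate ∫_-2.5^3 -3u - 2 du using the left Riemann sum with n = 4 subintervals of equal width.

-3.78125

Δu = (3 − (-2.5))/4 = 1.375.
Left endpoints: -2.5, -1.125, 0.25, 1.625.
f(-2.5) = 5.5, f(-1.125) = 1.375, f(0.25) = -2.75, f(1.625) = -6.875.
Sum = Δu · [f(-2.5) + f(-1.125) + f(0.25) + f(1.625)].
Sum = -3.78125.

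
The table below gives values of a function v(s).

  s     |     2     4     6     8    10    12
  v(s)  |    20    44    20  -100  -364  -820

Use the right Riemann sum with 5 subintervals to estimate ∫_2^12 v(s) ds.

Δs = 2.
Sum = 2·[44 + 20 + (-100) + (-364) + (-820)] = -2440.

-2440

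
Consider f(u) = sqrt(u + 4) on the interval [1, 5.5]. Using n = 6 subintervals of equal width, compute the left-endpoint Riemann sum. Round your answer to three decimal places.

Δu = (5.5 − 1)/6 = 0.75.
Left endpoints: 1, 1.75, 2.5, 3.25, 4, 4.75.
f(1) ≈ 2.236, f(1.75) ≈ 2.398, f(2.5) ≈ 2.550, f(3.25) ≈ 2.693, f(4) ≈ 2.828, f(4.75) ≈ 2.958.
Sum = Δu · [f(1) + f(1.75) + f(2.5) + ...].
Sum ≈ 11.747.

11.747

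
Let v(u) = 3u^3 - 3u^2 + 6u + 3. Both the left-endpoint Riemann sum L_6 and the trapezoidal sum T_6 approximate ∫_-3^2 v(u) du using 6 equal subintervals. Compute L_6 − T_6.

-62.5

L_6 ≈ -150.59028.
T_6 ≈ -88.09028.
L_6 − T_6 = -62.5.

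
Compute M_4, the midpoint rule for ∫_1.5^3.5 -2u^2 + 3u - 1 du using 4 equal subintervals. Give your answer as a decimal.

-13.25

Δu = (3.5 − 1.5)/4 = 0.5.
Midpoints: 1.75, 2.25, 2.75, 3.25.
f(1.75) = -1.875, f(2.25) = -4.375, f(2.75) = -7.875, f(3.25) = -12.375.
Sum = Δu · [f(1.75) + f(2.25) + f(2.75) + f(3.25)].
Sum = -13.25.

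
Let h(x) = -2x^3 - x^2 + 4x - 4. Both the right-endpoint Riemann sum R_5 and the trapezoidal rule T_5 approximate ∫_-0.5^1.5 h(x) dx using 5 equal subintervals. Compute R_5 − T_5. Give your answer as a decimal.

R_5 = -8.08.
T_5 = -7.88.
R_5 − T_5 = -0.2.

-0.2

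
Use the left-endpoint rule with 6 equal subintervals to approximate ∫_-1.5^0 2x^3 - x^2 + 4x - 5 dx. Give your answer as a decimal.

-17.6171875

Δx = (0 − (-1.5))/6 = 0.25.
Left endpoints: -1.5, -1.25, -1, -0.75, -0.5, -0.25.
f(-1.5) = -20, f(-1.25) = -15.46875, f(-1) = -12, f(-0.75) = -9.40625, f(-0.5) = -7.5, f(-0.25) = -6.09375.
Sum = Δx · [f(-1.5) + f(-1.25) + f(-1) + ...].
Sum = -17.6171875.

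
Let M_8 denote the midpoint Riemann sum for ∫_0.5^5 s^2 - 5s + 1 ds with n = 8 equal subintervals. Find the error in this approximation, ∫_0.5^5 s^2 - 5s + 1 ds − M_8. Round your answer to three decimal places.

0.119

Exact integral: ∫_0.5^5 f(s) ds = -15.75.
M_8 ≈ -15.86865.
Error ≈ -15.75 − (-15.86865) ≈ 0.119.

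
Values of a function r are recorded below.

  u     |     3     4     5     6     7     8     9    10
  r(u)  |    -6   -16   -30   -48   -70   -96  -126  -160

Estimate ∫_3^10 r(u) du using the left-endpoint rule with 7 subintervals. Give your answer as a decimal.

Δu = 1.
Sum = 1·[(-6) + (-16) + (-30) + (-48) + (-70) + (-96) + (-126)] = -392.

-392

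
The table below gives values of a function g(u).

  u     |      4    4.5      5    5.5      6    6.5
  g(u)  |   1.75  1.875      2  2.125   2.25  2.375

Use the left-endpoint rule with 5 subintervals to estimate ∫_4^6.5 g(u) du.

5

Δu = 0.5.
Sum = 0.5·[1.75 + 1.875 + 2 + 2.125 + 2.25] = 5.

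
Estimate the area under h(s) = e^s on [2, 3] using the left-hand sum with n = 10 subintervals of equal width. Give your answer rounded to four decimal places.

12.0722

Δs = (3 − 2)/10 = 0.1.
Left endpoints: 2, 2.1, 2.2, 2.3, 2.4, 2.5, 2.6, 2.7, 2.8, 2.9.
h(2) ≈ 7.3891, h(2.1) ≈ 8.1662, h(2.2) ≈ 9.0250, h(2.3) ≈ 9.9742, h(2.4) ≈ 11.0232, h(2.5) ≈ 12.1825, h(2.6) ≈ 13.4637, h(2.7) ≈ 14.8797, h(2.8) ≈ 16.4446, h(2.9) ≈ 18.1741.
Sum = Δs · [h(2) + h(2.1) + h(2.2) + ...].
Sum ≈ 12.0722.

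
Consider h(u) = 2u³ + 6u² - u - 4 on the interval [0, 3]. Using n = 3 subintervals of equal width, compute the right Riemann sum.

Δu = (3 − 0)/3 = 1.
Right endpoints: 1, 2, 3.
h(1) = 3, h(2) = 34, h(3) = 101.
Sum = Δu · [h(1) + h(2) + h(3)].
Sum = 138.

138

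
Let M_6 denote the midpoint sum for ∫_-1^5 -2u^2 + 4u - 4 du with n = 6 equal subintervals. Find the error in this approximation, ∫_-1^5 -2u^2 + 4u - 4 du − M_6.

Exact integral: ∫_-1^5 f(u) du = -60.
M_6 = -59.
Error = -60 − (-59) = -1.

-1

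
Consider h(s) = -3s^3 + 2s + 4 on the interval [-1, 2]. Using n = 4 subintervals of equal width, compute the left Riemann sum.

Δs = (2 − (-1))/4 = 0.75.
Left endpoints: -1, -0.25, 0.5, 1.25.
h(-1) = 5, h(-0.25) = 3.546875, h(0.5) = 4.625, h(1.25) = 0.640625.
Sum = Δs · [h(-1) + h(-0.25) + h(0.5) + h(1.25)].
Sum = 10.359375.

10.359375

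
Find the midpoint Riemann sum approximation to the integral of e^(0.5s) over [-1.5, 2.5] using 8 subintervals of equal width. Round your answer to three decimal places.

Δs = (2.5 − (-1.5))/8 = 0.5.
Midpoints: -1.25, -0.75, -0.25, 0.25, 0.75, 1.25, 1.75, 2.25.
f(-1.25) ≈ 0.535, f(-0.75) ≈ 0.687, f(-0.25) ≈ 0.882, f(0.25) ≈ 1.133, f(0.75) ≈ 1.455, f(1.25) ≈ 1.868, f(1.75) ≈ 2.399, f(2.25) ≈ 3.080.
Sum = Δs · [f(-1.25) + f(-0.75) + f(-0.25) + ...].
Sum ≈ 6.020.

6.020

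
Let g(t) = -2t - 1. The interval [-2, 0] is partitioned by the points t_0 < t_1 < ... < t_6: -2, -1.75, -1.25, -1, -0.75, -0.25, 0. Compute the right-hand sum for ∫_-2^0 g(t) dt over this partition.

1.25

Subinterval widths: 0.25, 0.5, 0.25, 0.25, 0.5, 0.25.
Right endpoints: -1.75, -1.25, -1, -0.75, -0.25, 0.
g(-1.75) = 2.5, g(-1.25) = 1.5, g(-1) = 1, g(-0.75) = 0.5, g(-0.25) = -0.5, g(0) = -1.
Sum = Σ Δt_i · g(t_i).
Sum = 1.25.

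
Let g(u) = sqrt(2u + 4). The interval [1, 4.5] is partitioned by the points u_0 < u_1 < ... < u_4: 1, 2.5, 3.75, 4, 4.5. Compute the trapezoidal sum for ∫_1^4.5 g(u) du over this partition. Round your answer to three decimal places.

Subinterval widths: 1.5, 1.25, 0.25, 0.5.
g(1) ≈ 2.449, g(2.5) ≈ 3.000, g(3.75) ≈ 3.391, g(4) ≈ 3.464, g(4.5) ≈ 3.606.
On each subinterval the trapezoid contributes (Δu_i/2)·[g(u_{i-1}) + g(u_i)].
Sum ≈ 10.706.

10.706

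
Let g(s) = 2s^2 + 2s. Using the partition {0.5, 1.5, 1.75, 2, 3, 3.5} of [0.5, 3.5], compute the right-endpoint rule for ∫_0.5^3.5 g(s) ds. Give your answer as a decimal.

Subinterval widths: 1, 0.25, 0.25, 1, 0.5.
Right endpoints: 1.5, 1.75, 2, 3, 3.5.
g(1.5) = 7.5, g(1.75) = 9.625, g(2) = 12, g(3) = 24, g(3.5) = 31.5.
Sum = Σ Δs_i · g(s_i).
Sum = 52.65625.

52.65625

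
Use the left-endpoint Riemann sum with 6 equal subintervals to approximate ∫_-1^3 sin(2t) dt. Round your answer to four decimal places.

-0.7930

Δt = (3 − (-1))/6 = 2/3.
Left endpoints: -1, -1/3, 1/3, 1, 5/3, 7/3.
f(-1) ≈ -0.9093, f(-1/3) ≈ -0.6184, f(1/3) ≈ 0.6184, f(1) ≈ 0.9093, f(5/3) ≈ -0.1906, f(7/3) ≈ -0.9990.
Sum = Δt · [f(-1) + f(-1/3) + f(1/3) + ...].
Sum ≈ -0.7930.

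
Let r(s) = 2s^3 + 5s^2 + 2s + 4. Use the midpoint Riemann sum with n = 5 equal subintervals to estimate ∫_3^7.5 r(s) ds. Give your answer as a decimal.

Δs = (7.5 − 3)/5 = 0.9.
Midpoints: 3.45, 4.35, 5.25, 6.15, 7.05.
r(3.45) = 152.53975, r(4.35) = 271.93825, r(5.25) = 441.71875, r(6.15) = 670.62925, r(7.05) = 967.41775.
Sum = Δs · [r(3.45) + r(4.35) + r(5.25) + r(6.15) + r(7.05)].
Sum = 2253.819375.

2253.819375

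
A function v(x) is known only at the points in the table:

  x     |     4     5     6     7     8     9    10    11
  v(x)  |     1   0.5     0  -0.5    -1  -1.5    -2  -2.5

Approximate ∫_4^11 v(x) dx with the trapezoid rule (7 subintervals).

-5.25

Δx = 1.
T_7 = (1/2)·[1 + 2·0.5 + 2·0 + 2·(-0.5) + 2·(-1) + 2·(-1.5) + 2·(-2) + (-2.5)] = -5.25.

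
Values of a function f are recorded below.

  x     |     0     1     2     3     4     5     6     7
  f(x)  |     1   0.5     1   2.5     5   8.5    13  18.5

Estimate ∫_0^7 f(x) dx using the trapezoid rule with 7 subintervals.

40.25

Δx = 1.
T_7 = (1/2)·[1 + 2·0.5 + 2·1 + 2·2.5 + 2·5 + 2·8.5 + 2·13 + 18.5] = 40.25.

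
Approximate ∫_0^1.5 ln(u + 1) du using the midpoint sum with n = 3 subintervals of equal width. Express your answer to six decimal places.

0.796845

Δu = (1.5 − 0)/3 = 0.5.
Midpoints: 0.25, 0.75, 1.25.
f(0.25) ≈ 0.223144, f(0.75) ≈ 0.559616, f(1.25) ≈ 0.810930.
Sum = Δu · [f(0.25) + f(0.75) + f(1.25)].
Sum ≈ 0.796845.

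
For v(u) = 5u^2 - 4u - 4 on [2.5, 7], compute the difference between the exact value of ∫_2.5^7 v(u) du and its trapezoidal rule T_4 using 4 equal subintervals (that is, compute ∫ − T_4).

Exact integral: ∫_2.5^7 v(u) du = 442.125.
T_4 = 446.87109375.
Error = 442.125 − 446.87109375 = -4.74609375.

-4.74609375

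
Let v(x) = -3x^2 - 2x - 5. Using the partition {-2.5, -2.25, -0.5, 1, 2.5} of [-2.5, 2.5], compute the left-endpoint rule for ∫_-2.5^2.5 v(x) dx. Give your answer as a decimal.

Subinterval widths: 0.25, 1.75, 1.5, 1.5.
Left endpoints: -2.5, -2.25, -0.5, 1.
v(-2.5) = -18.75, v(-2.25) = -15.6875, v(-0.5) = -4.75, v(1) = -10.
Sum = Σ Δx_i · v(x_i).
Sum = -54.265625.

-54.265625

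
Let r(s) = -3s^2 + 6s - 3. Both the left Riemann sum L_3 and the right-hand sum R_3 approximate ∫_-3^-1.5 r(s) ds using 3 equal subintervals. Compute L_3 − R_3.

-14.625

L_3 = -55.875.
R_3 = -41.25.
L_3 − R_3 = -14.625.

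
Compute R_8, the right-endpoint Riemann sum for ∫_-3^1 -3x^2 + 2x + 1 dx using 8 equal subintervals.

-24.5

Δx = (1 − (-3))/8 = 0.5.
Right endpoints: -2.5, -2, -1.5, -1, -0.5, 0, 0.5, 1.
f(-2.5) = -22.75, f(-2) = -15, f(-1.5) = -8.75, f(-1) = -4, f(-0.5) = -0.75, f(0) = 1, f(0.5) = 1.25, f(1) = 0.
Sum = Δx · [f(-2.5) + f(-2) + f(-1.5) + ...].
Sum = -24.5.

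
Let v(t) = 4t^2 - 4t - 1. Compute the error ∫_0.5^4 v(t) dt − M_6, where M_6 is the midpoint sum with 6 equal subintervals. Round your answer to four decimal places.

Exact integral: ∫_0.5^4 v(t) dt ≈ 50.166667.
M_6 ≈ 49.769676.
Error ≈ 50.166667 − 49.769676 ≈ 0.3970.

0.3970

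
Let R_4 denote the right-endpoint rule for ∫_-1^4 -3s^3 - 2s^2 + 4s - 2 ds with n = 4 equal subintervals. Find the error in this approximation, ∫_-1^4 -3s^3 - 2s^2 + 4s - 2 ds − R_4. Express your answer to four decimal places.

148.3073

Exact integral: ∫_-1^4 f(s) ds ≈ -214.583333.
R_4 = -362.890625.
Error ≈ -214.583333 − (-362.890625) ≈ 148.3073.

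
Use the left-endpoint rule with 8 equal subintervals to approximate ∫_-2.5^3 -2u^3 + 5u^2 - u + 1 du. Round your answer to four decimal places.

Δu = (3 − (-2.5))/8 = 0.6875.
Left endpoints: -2.5, -1.8125, -1.125, -0.4375, 0.25, 0.9375, 1.625, 2.3125.
f(-2.5) = 66, f(-1.8125) = 63789/2048, f(-1.125) = 11.30078125, f(-0.4375) = 5247/2048, f(0.25) = 1.03125, f(0.9375) = 5753/2048, f(1.625) = 3.99609375, f(2.3125) = 1419/2048.
Sum = Δu · [f(-2.5) + f(-1.8125) + f(-1.125) + ...].
Sum ≈ 82.1831.

82.1831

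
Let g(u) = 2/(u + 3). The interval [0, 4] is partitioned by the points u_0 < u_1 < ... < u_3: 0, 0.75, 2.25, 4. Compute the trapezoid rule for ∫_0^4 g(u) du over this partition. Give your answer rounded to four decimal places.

Subinterval widths: 0.75, 1.5, 1.75.
g(0) = 2/3, g(0.75) = 8/15, g(2.25) = 8/21, g(4) = 2/7.
On each subinterval the trapezoid contributes (Δu_i/2)·[g(u_{i-1}) + g(u_i)].
Sum ≈ 1.7190.

1.7190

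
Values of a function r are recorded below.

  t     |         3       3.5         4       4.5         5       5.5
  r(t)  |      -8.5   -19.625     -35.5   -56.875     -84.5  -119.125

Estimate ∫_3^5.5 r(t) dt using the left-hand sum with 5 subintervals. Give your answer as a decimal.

Δt = 0.5.
Sum = 0.5·[(-8.5) + (-19.625) + (-35.5) + (-56.875) + (-84.5)] = -102.5.

-102.5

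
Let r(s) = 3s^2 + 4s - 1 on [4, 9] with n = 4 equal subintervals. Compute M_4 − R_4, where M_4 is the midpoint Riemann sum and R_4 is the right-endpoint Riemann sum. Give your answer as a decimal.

-140.234375

M_4 = 788.046875.
R_4 = 928.28125.
M_4 − R_4 = -140.234375.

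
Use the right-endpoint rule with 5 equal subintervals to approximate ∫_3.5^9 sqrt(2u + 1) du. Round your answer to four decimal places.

20.8932

Δu = (9 − 3.5)/5 = 1.1.
Right endpoints: 4.6, 5.7, 6.8, 7.9, 9.
f(4.6) ≈ 3.1937, f(5.7) ≈ 3.5214, f(6.8) ≈ 3.8210, f(7.9) ≈ 4.0988, f(9) ≈ 4.3589.
Sum = Δu · [f(4.6) + f(5.7) + f(6.8) + f(7.9) + f(9)].
Sum ≈ 20.8932.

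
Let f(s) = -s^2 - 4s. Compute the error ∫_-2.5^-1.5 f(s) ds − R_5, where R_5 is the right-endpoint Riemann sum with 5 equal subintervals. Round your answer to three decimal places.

0.007

Exact integral: ∫_-2.5^-1.5 f(s) ds ≈ 3.91667.
R_5 = 3.91.
Error ≈ 3.91667 − 3.91 ≈ 0.007.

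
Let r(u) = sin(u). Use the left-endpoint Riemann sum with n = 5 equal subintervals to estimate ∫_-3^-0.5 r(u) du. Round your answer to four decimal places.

Δu = (-0.5 − (-3))/5 = 0.5.
Left endpoints: -3, -2.5, -2, -1.5, -1.
r(-3) ≈ -0.1411, r(-2.5) ≈ -0.5985, r(-2) ≈ -0.9093, r(-1.5) ≈ -0.9975, r(-1) ≈ -0.8415.
Sum = Δu · [r(-3) + r(-2.5) + r(-2) + r(-1.5) + r(-1)].
Sum ≈ -1.7439.

-1.7439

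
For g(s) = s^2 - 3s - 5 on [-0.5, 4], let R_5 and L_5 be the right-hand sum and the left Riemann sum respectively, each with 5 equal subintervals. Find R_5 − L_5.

R_5 = -23.13.
L_5 = -25.155.
R_5 − L_5 = 2.025.

2.025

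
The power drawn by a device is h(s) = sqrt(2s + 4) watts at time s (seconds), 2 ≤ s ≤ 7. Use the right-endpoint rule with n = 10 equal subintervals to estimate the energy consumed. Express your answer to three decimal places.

18.264

Δs = (7 − 2)/10 = 0.5.
Right endpoints: 2.5, 3, 3.5, 4, 4.5, 5, 5.5, 6, 6.5, 7.
h(2.5) ≈ 3.000, h(3) ≈ 3.162, h(3.5) ≈ 3.317, h(4) ≈ 3.464, h(4.5) ≈ 3.606, h(5) ≈ 3.742, h(5.5) ≈ 3.873, h(6) ≈ 4.000, h(6.5) ≈ 4.123, h(7) ≈ 4.243.
Sum = Δs · [h(2.5) + h(3) + h(3.5) + ...].
Sum ≈ 18.264.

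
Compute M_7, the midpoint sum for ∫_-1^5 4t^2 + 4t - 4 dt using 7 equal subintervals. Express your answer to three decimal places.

190.531

Δt = (5 − (-1))/7 = 6/7.
Midpoints: -4/7, 2/7, 8/7, 2, 20/7, 26/7, 32/7.
f(-4/7) = -244/49, f(2/7) = -124/49, f(8/7) = 284/49, f(2) = 20, f(20/7) = 1964/49, f(26/7) = 3236/49, f(32/7) = 4796/49.
Sum = Δt · [f(-4/7) + f(2/7) + f(8/7) + ...].
Sum ≈ 190.531.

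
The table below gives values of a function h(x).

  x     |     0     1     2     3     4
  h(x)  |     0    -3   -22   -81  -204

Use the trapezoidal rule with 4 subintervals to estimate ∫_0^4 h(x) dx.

Δx = 1.
T_4 = (1/2)·[0 + 2·(-3) + 2·(-22) + 2·(-81) + (-204)] = -208.

-208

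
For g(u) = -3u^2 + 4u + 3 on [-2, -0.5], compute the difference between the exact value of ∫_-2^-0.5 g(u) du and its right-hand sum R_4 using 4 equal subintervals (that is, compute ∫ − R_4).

-3.12890625

Exact integral: ∫_-2^-0.5 g(u) du = -10.875.
R_4 = -7.74609375.
Error = -10.875 − (-7.74609375) = -3.12890625.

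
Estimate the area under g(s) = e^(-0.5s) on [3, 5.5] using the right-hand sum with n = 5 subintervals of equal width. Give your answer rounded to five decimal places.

0.28026

Δs = (5.5 − 3)/5 = 0.5.
Right endpoints: 3.5, 4, 4.5, 5, 5.5.
g(3.5) ≈ 0.17377, g(4) ≈ 0.13534, g(4.5) ≈ 0.10540, g(5) ≈ 0.08208, g(5.5) ≈ 0.06393.
Sum = Δs · [g(3.5) + g(4) + g(4.5) + g(5) + g(5.5)].
Sum ≈ 0.28026.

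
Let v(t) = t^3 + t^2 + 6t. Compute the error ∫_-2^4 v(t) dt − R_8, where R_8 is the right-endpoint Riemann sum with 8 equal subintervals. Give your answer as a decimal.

-47.25

Exact integral: ∫_-2^4 v(t) dt = 120.
R_8 = 167.25.
Error = 120 − 167.25 = -47.25.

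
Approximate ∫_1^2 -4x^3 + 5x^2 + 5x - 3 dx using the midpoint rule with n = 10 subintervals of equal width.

1.1775

Δx = (2 − 1)/10 = 0.1.
Midpoints: 1.05, 1.15, 1.25, 1.35, 1.45, 1.55, 1.65, 1.75, 1.85, 1.95.
f(1.05) = 3.132, f(1.15) = 3.279, f(1.25) = 3.25, f(1.35) = 3.021, f(1.45) = 2.568, f(1.55) = 1.867, f(1.65) = 0.894, f(1.75) = -0.375, f(1.85) = -1.964, f(1.95) = -3.897.
Sum = Δx · [f(1.05) + f(1.15) + f(1.25) + ...].
Sum = 1.1775.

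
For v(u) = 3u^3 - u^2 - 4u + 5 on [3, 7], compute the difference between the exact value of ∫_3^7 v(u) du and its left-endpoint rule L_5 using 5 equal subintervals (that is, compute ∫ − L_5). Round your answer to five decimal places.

Exact integral: ∫_3^7 v(u) du ≈ 1574.6666667.
L_5 = 1236.64.
Error ≈ 1574.6666667 − 1236.64 ≈ 338.02667.

338.02667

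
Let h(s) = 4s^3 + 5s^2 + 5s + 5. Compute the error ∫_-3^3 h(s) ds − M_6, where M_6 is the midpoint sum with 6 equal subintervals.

Exact integral: ∫_-3^3 h(s) ds = 120.
M_6 = 117.5.
Error = 120 − 117.5 = 2.5.

2.5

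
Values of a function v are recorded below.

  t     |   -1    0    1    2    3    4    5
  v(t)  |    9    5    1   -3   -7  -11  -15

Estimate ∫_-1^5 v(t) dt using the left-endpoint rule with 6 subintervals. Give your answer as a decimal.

Δt = 1.
Sum = 1·[9 + 5 + 1 + (-3) + (-7) + (-11)] = -6.

-6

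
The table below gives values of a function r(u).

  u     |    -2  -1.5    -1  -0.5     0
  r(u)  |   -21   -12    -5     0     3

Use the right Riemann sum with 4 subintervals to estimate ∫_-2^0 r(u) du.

-7

Δu = 0.5.
Sum = 0.5·[(-12) + (-5) + 0 + 3] = -7.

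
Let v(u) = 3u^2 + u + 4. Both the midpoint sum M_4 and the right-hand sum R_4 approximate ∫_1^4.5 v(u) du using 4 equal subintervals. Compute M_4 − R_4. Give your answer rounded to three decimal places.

-28.807

M_4 ≈ 113.08008.
R_4 = 141.88671875.
M_4 − R_4 ≈ -28.807.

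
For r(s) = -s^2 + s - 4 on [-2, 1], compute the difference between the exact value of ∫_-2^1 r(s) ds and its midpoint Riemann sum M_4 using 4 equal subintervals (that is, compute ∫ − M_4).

-0.140625

Exact integral: ∫_-2^1 r(s) ds = -16.5.
M_4 = -16.359375.
Error = -16.5 − (-16.359375) = -0.140625.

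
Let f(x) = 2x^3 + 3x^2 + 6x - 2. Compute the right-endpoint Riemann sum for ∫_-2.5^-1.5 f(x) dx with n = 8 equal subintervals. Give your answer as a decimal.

-17.6171875

Δx = (-1.5 − (-2.5))/8 = 0.125.
Right endpoints: -2.375, -2.25, -2.125, -2, -1.875, -1.75, -1.625, -1.5.
f(-2.375) = -26.12109375, f(-2.25) = -23.09375, f(-2.125) = -20.39453125, f(-2) = -18, f(-1.875) = -15.88671875, f(-1.75) = -14.03125, f(-1.625) = -12.41015625, f(-1.5) = -11.
Sum = Δx · [f(-2.375) + f(-2.25) + f(-2.125) + ...].
Sum = -17.6171875.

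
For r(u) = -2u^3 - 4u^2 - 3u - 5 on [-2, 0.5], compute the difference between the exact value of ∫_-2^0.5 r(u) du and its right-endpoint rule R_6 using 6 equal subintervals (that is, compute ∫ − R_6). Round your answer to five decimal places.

Exact integral: ∫_-2^0.5 r(u) du ≈ -9.7395833.
R_6 ≈ -11.5263310.
Error ≈ -9.7395833 − (-11.5263310) ≈ 1.78675.

1.78675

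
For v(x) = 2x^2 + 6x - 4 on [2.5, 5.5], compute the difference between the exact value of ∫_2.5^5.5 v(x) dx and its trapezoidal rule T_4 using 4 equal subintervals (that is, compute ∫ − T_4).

-0.5625

Exact integral: ∫_2.5^5.5 v(x) dx = 160.5.
T_4 = 161.0625.
Error = 160.5 − 161.0625 = -0.5625.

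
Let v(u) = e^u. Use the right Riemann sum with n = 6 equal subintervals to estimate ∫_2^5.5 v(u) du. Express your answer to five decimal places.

Δu = (5.5 − 2)/6 = 7/12.
Right endpoints: 31/12, 19/6, 3.75, 13/3, 59/12, 5.5.
v(31/12) ≈ 13.24120, v(19/6) ≈ 23.72826, v(3.75) ≈ 42.52108, v(13/3) ≈ 76.19786, v(59/12) ≈ 136.54670, v(5.5) ≈ 244.69193.
Sum = Δu · [v(31/12) + v(19/6) + v(3.75) + ...].
Sum ≈ 313.20743.

313.20743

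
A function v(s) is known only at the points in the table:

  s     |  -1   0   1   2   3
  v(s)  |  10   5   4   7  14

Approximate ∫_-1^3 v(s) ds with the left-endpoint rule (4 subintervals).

Δs = 1.
Sum = 1·[10 + 5 + 4 + 7] = 26.

26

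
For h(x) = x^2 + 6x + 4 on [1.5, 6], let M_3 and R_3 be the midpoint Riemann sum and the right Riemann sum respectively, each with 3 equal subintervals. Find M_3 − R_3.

-48.09375

M_3 = 189.28125.
R_3 = 237.375.
M_3 − R_3 = -48.09375.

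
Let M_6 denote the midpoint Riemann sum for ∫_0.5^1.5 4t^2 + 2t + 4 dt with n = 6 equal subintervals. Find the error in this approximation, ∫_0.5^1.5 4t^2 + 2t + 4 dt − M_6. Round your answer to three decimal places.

0.009

Exact integral: ∫_0.5^1.5 f(t) dt ≈ 10.33333.
M_6 ≈ 10.32407.
Error ≈ 10.33333 − 10.32407 ≈ 0.009.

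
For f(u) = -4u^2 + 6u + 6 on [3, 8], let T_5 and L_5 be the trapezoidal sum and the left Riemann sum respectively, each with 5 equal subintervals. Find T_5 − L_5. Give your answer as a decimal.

-95

T_5 = -455.
L_5 = -360.
T_5 − L_5 = -95.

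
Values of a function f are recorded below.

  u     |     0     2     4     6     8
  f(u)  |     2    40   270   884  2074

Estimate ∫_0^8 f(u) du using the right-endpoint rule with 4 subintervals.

Δu = 2.
Sum = 2·[40 + 270 + 884 + 2074] = 6536.

6536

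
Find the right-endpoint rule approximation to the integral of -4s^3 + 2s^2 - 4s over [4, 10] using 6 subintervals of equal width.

Δs = (10 − 4)/6 = 1.
Right endpoints: 5, 6, 7, 8, 9, 10.
f(5) = -470, f(6) = -816, f(7) = -1302, f(8) = -1952, f(9) = -2790, f(10) = -3840.
Sum = Δs · [f(5) + f(6) + f(7) + ...].
Sum = -11170.

-11170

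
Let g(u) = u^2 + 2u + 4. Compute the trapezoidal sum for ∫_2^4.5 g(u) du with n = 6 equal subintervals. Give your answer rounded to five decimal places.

Δu = (4.5 − 2)/6 = 5/12.
g(2) = 12, g(29/12) = 2113/144, g(17/6) = 637/36, g(3.25) = 21.0625, g(11/3) = 223/9, g(49/12) = 4153/144, g(4.5) = 33.25.
T_6 = (Δu/2)·[g(u_0) + 2g(u_1) + ... + 2g(u_{5}) + g(u_6)].
Sum ≈ 54.03067.

54.03067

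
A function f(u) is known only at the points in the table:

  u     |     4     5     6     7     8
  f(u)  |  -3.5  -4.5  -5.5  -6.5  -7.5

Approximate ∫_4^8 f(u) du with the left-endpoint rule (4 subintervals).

-20

Δu = 1.
Sum = 1·[(-3.5) + (-4.5) + (-5.5) + (-6.5)] = -20.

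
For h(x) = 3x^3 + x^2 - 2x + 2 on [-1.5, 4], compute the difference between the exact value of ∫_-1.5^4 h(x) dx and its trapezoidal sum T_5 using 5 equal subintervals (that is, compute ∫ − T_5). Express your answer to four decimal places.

-13.5873

Exact integral: ∫_-1.5^4 h(x) dx ≈ 207.911458.
T_5 = 221.49875.
Error ≈ 207.911458 − 221.49875 ≈ -13.5873.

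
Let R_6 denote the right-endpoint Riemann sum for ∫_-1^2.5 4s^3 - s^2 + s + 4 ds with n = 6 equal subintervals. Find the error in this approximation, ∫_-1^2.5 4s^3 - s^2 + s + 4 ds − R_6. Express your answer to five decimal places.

-20.47338

Exact integral: ∫_-1^2.5 f(s) ds ≈ 49.1458333.
R_6 ≈ 69.6192130.
Error ≈ 49.1458333 − 69.6192130 ≈ -20.47338.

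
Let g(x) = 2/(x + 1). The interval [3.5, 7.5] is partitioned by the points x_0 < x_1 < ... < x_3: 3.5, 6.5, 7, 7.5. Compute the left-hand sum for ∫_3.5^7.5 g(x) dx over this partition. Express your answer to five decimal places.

1.59167

Subinterval widths: 3, 0.5, 0.5.
Left endpoints: 3.5, 6.5, 7.
g(3.5) = 4/9, g(6.5) = 4/15, g(7) = 0.25.
Sum = Σ Δx_i · g(x_i).
Sum ≈ 1.59167.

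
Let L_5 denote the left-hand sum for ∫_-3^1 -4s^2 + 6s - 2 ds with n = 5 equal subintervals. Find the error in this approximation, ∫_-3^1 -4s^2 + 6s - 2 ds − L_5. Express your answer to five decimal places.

24.10667

Exact integral: ∫_-3^1 f(s) ds ≈ -69.3333333.
L_5 = -93.44.
Error ≈ -69.3333333 − (-93.44) ≈ 24.10667.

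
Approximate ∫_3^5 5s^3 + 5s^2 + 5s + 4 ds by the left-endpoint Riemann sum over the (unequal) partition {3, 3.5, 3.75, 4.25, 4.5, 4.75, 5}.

Subinterval widths: 0.5, 0.25, 0.5, 0.25, 0.25, 0.25.
Left endpoints: 3, 3.5, 3.75, 4.25, 4.5, 4.75.
f(3) = 199, f(3.5) = 297.125, f(3.75) = 356.734375, f(4.25) = 499.390625, f(4.5) = 583.375, f(4.75) = 676.421875.
Sum = Σ Δs_i · f(s_i).
Sum = 791.9453125.

791.9453125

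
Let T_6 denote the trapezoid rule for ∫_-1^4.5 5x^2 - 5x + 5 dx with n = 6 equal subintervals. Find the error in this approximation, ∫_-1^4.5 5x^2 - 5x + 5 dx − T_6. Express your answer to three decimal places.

-3.851

Exact integral: ∫_-1^4.5 f(x) dx ≈ 132.91667.
T_6 ≈ 136.76794.
Error ≈ 132.91667 − 136.76794 ≈ -3.851.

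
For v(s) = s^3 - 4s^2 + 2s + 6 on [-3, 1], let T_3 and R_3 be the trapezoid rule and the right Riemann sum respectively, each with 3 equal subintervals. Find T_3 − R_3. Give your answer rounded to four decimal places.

-45.3333

T_3 ≈ -49.629630.
R_3 ≈ -4.296296.
T_3 − R_3 ≈ -45.3333.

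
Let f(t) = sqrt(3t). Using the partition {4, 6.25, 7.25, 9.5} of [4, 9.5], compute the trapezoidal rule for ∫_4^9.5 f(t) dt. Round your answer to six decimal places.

Subinterval widths: 2.25, 1, 2.25.
f(4) ≈ 3.464102, f(6.25) ≈ 4.330127, f(7.25) ≈ 4.663690, f(9.5) ≈ 5.338539.
On each subinterval the trapezoid contributes (Δt_i/2)·[f(t_{i-1}) + f(t_i)].
Sum ≈ 24.517923.

24.517923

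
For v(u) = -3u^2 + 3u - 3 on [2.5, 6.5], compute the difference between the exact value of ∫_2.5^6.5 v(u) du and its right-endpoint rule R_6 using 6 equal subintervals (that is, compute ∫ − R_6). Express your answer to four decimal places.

Exact integral: ∫_2.5^6.5 v(u) du = -217.
R_6 ≈ -249.888889.
Error ≈ -217 − (-249.888889) ≈ 32.8889.

32.8889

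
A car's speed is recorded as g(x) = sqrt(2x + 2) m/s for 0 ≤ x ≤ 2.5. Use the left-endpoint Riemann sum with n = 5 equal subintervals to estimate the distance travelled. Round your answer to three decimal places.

4.916

Δx = (2.5 − 0)/5 = 0.5.
Left endpoints: 0, 0.5, 1, 1.5, 2.
g(0) ≈ 1.414, g(0.5) ≈ 1.732, g(1) ≈ 2.000, g(1.5) ≈ 2.236, g(2) ≈ 2.449.
Sum = Δx · [g(0) + g(0.5) + g(1) + g(1.5) + g(2)].
Sum ≈ 4.916.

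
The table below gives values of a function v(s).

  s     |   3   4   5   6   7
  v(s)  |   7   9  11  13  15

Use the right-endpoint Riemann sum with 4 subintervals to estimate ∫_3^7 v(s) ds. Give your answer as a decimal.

48

Δs = 1.
Sum = 1·[9 + 11 + 13 + 15] = 48.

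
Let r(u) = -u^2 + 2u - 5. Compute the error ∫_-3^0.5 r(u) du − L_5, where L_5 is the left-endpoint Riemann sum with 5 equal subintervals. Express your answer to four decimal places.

Exact integral: ∫_-3^0.5 r(u) du ≈ -35.291667.
L_5 = -41.09.
Error ≈ -35.291667 − (-41.09) ≈ 5.7983.

5.7983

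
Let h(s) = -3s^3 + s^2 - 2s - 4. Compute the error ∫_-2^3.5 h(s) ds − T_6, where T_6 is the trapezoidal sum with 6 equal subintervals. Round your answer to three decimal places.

Exact integral: ∫_-2^3.5 h(s) ds ≈ -113.83854.
T_6 ≈ -118.26751.
Error ≈ -113.83854 − (-118.26751) ≈ 4.429.

4.429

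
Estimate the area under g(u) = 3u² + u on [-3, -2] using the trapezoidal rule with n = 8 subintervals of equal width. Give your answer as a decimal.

16.5078125

Δu = (-2 − (-3))/8 = 0.125.
g(-3) = 24, g(-2.875) = 21.921875, g(-2.75) = 19.9375, g(-2.625) = 18.046875, g(-2.5) = 16.25, g(-2.375) = 14.546875, g(-2.25) = 12.9375, g(-2.125) = 11.421875, g(-2) = 10.
T_8 = (Δu/2)·[g(u_0) + 2g(u_1) + ... + 2g(u_{7}) + g(u_8)].
Sum = 16.5078125.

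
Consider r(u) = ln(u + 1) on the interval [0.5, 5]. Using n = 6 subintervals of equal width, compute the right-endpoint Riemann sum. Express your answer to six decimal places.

6.139022

Δu = (5 − 0.5)/6 = 0.75.
Right endpoints: 1.25, 2, 2.75, 3.5, 4.25, 5.
r(1.25) ≈ 0.810930, r(2) ≈ 1.098612, r(2.75) ≈ 1.321756, r(3.5) ≈ 1.504077, r(4.25) ≈ 1.658228, r(5) ≈ 1.791759.
Sum = Δu · [r(1.25) + r(2) + r(2.75) + ...].
Sum ≈ 6.139022.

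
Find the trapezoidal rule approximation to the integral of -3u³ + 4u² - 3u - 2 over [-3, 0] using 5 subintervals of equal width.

107.4

Δu = (0 − (-3))/5 = 0.6.
f(-3) = 124, f(-2.4) = 69.712, f(-1.8) = 33.856, f(-1.2) = 12.544, f(-0.6) = 1.888, f(0) = -2.
T_5 = (Δu/2)·[f(u_0) + 2f(u_1) + ... + 2f(u_{4}) + f(u_5)].
Sum = 107.4.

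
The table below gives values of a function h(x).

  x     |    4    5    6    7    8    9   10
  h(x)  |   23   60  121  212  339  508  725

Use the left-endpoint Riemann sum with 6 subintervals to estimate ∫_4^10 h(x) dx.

1263

Δx = 1.
Sum = 1·[23 + 60 + 121 + 212 + 339 + 508] = 1263.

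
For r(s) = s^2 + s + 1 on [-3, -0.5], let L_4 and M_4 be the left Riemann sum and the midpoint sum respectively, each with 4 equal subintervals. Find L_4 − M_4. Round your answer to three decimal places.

L_4 = 9.19921875.
M_4 ≈ 7.00195.
L_4 − M_4 ≈ 2.197.

2.197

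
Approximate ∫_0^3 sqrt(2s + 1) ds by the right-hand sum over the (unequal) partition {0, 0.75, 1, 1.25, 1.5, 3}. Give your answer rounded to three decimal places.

Subinterval widths: 0.75, 0.25, 0.25, 0.25, 1.5.
Right endpoints: 0.75, 1, 1.25, 1.5, 3.
f(0.75) ≈ 1.581, f(1) ≈ 1.732, f(1.25) ≈ 1.871, f(1.5) ≈ 2.000, f(3) ≈ 2.646.
Sum = Σ Δs_i · f(s_i).
Sum ≈ 6.555.

6.555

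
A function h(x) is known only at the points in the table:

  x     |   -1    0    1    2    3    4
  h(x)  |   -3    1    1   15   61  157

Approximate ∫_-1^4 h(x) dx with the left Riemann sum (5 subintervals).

Δx = 1.
Sum = 1·[(-3) + 1 + 1 + 15 + 61] = 75.

75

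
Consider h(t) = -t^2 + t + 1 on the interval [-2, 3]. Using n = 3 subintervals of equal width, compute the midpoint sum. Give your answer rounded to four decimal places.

-3.0093

Δt = (3 − (-2))/3 = 5/3.
Midpoints: -7/6, 0.5, 13/6.
h(-7/6) = -55/36, h(0.5) = 1.25, h(13/6) = -55/36.
Sum = Δt · [h(-7/6) + h(0.5) + h(13/6)].
Sum ≈ -3.0093.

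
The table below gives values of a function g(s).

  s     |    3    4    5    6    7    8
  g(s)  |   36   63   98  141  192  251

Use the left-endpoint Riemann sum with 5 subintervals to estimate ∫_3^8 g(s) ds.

530

Δs = 1.
Sum = 1·[36 + 63 + 98 + 141 + 192] = 530.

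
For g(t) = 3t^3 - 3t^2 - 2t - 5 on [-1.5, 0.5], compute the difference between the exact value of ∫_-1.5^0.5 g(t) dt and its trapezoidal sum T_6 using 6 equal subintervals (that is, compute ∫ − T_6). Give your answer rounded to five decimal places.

0.27778

Exact integral: ∫_-1.5^0.5 g(t) dt = -15.25.
T_6 ≈ -15.5277778.
Error ≈ -15.25 − (-15.5277778) ≈ 0.27778.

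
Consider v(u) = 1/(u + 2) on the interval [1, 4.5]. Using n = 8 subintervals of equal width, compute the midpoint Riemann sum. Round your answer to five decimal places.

Δu = (4.5 − 1)/8 = 0.4375.
Midpoints: 1.21875, 1.65625, 2.09375, 2.53125, 2.96875, 3.40625, 3.84375, 4.28125.
v(1.21875) = 32/103, v(1.65625) = 32/117, v(2.09375) = 32/131, v(2.53125) = 32/145, v(2.96875) = 32/159, v(3.40625) = 32/173, v(3.84375) = 32/187, v(4.28125) = 32/201.
Sum = Δu · [v(1.21875) + v(1.65625) + v(2.09375) + ...].
Sum ≈ 0.77250.

0.77250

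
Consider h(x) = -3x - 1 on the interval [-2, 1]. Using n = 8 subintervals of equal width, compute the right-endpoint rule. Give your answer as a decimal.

Δx = (1 − (-2))/8 = 0.375.
Right endpoints: -1.625, -1.25, -0.875, -0.5, -0.125, 0.25, 0.625, 1.
h(-1.625) = 3.875, h(-1.25) = 2.75, h(-0.875) = 1.625, h(-0.5) = 0.5, h(-0.125) = -0.625, h(0.25) = -1.75, h(0.625) = -2.875, h(1) = -4.
Sum = Δx · [h(-1.625) + h(-1.25) + h(-0.875) + ...].
Sum = -0.1875.

-0.1875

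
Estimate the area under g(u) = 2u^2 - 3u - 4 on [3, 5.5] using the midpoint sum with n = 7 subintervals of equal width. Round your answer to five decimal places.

Δu = (5.5 − 3)/7 = 5/14.
Midpoints: 89/28, 99/28, 109/28, 4.25, 129/28, 139/28, 149/28.
g(89/28) = 2615/392, g(99/28) = 4075/392, g(109/28) = 5735/392, g(4.25) = 19.375, g(129/28) = 9655/392, g(139/28) = 11915/392, g(149/28) = 14375/392.
Sum = Δu · [g(89/28) + g(99/28) + g(109/28) + ...].
Sum ≈ 50.98852.

50.98852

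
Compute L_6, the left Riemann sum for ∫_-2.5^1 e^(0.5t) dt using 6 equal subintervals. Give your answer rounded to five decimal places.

Δt = (1 − (-2.5))/6 = 7/12.
Left endpoints: -2.5, -23/12, -4/3, -0.75, -1/6, 5/12.
f(-2.5) ≈ 0.28650, f(-23/12) ≈ 0.38353, f(-4/3) ≈ 0.51342, f(-0.75) ≈ 0.68729, f(-1/6) ≈ 0.92004, f(5/12) ≈ 1.23162.
Sum = Δt · [f(-2.5) + f(-23/12) + f(-4/3) + ...].
Sum ≈ 2.34641.

2.34641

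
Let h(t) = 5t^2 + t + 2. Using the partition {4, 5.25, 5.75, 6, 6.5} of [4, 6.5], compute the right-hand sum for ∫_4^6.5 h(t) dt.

Subinterval widths: 1.25, 0.5, 0.25, 0.5.
Right endpoints: 5.25, 5.75, 6, 6.5.
h(5.25) = 145.0625, h(5.75) = 173.0625, h(6) = 188, h(6.5) = 219.75.
Sum = Σ Δt_i · h(t_i).
Sum = 424.734375.

424.734375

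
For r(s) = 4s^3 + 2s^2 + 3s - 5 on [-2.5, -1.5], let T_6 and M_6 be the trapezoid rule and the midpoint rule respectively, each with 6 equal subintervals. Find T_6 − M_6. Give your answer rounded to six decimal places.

T_6 ≈ -36.93518519.
M_6 ≈ -36.78240741.
T_6 − M_6 ≈ -0.152778.

-0.152778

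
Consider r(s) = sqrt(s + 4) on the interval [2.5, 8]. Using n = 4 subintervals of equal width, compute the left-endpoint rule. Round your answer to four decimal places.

16.0280

Δs = (8 − 2.5)/4 = 1.375.
Left endpoints: 2.5, 3.875, 5.25, 6.625.
r(2.5) ≈ 2.5495, r(3.875) ≈ 2.8062, r(5.25) ≈ 3.0414, r(6.625) ≈ 3.2596.
Sum = Δs · [r(2.5) + r(3.875) + r(5.25) + r(6.625)].
Sum ≈ 16.0280.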